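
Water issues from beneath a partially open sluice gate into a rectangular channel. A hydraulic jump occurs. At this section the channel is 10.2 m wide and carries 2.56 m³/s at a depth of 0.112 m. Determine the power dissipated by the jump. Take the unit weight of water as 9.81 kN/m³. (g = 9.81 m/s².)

P = 1.05 kW

q = Q/b = 2.56/10.2 = 0.251 m²/s; V₁ = q/y₁ = 2.24 m/s. Fr₁ = V₁/√(g·y₁) = 2.14.
By Bélanger, y₂/y₁ = ½[√(1 + 8Fr₁²) − 1] = ½[√37.56 − 1] = 2.56.
y₂ = 2.56 × 0.112 = 0.287 m.
V₂ = q/y₂ = 0.251/0.287 = 0.874 m/s. E₁ = y₁ + V₁²/2g = 0.368 m; E₂ = y₂ + V₂²/2g = 0.326 m. ΔE = E₁ − E₂ = 0.0418 m.
P = γ·Q·ΔE = 9.81 × 2.56 × 0.0418 = 1.05 kW.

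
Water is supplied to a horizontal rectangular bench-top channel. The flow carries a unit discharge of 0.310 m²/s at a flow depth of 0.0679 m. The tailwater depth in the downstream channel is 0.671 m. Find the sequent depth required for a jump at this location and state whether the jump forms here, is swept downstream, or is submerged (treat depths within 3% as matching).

V₁ = q/y₁ = 0.310/0.0679 = 4.57 m/s. Fr₁ = V₁/√(g·y₁) = 4.57/√(9.81×0.0679) = 5.59.
Bélanger equation: y₂/y₁ = ½[√(1 + 8Fr₁²) − 1] = ½[√251.3 − 1] = 7.43.
y₂ = 7.43 × 0.0679 = 0.504 m.
Tailwater y_tw = 0.671 m: y_tw > y₂, so the jump is submerged.

y₂ = 0.504 m; the jump is submerged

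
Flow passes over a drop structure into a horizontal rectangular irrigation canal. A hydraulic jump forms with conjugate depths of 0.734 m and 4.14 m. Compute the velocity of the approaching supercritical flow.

V₁ = 11.6 m/s

For a rectangular channel the momentum equation gives q² = ½·g·y₁·y₂·(y₁ + y₂) = ½×9.81×0.734×4.14×4.87 = 72.6.
q = √72.6 = 8.52 m²/s.
V₁ = q/y₁ = 8.52/0.734 = 11.6 m/s.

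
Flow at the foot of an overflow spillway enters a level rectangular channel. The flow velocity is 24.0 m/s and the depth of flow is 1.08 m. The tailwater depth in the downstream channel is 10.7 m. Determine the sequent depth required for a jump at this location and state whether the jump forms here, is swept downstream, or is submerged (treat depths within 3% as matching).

Fr₁ = V₁/√(g·y₁) = 24.0/√(9.81×1.08) = 7.37.
Sequent-depth ratio: y₂/y₁ = ½[√(1 + 8Fr₁²) − 1] = ½[√435.9 − 1] = 9.94.
y₂ = 9.94 × 1.08 = 10.7 m.
Tailwater y_tw = 10.7 m: y_tw ≈ y₂, so the jump forms here.

y₂ = 10.7 m; the jump forms here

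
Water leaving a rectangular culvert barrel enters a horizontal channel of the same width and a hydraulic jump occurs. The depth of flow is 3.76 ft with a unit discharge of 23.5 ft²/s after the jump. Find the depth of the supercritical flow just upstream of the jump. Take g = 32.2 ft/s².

y₁ = 1.68 ft

V₂ = q/y₂ = 23.5/3.76 = 6.25 ft/s; Fr₂ = V₂/√(g·y₂) = 0.568.
Applying the sequent-depth relation in reverse, y₁/y₂ = ½[√(1 + 8Fr₂²) − 1] = ½[√3.581 − 1] = 0.446.
y₁ = 0.446 × 3.76 = 1.68 ft.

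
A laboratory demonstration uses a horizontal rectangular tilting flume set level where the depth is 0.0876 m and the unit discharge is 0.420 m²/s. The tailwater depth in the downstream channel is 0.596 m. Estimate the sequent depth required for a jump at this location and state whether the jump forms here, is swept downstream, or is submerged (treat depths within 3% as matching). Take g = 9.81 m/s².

V₁ = q/y₁ = 0.420/0.0876 = 4.79 m/s. Fr₁ = V₁/√(g·y₁) = 4.79/√(9.81×0.0876) = 5.17.
By Bélanger, y₂/y₁ = ½[√(1 + 8Fr₁²) − 1] = ½[√215.0 − 1] = 6.83.
y₂ = 6.83 × 0.0876 = 0.598 m.
Tailwater y_tw = 0.596 m: y_tw ≈ y₂, so the jump forms here.

y₂ = 0.598 m; the jump forms here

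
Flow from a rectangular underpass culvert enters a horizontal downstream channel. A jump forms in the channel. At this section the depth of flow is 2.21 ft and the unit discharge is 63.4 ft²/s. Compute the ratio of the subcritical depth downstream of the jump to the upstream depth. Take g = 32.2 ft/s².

V₁ = q/y₁ = 63.4/2.21 = 28.7 ft/s. Fr₁ = V₁/√(g·y₁) = 28.7/√(32.2×2.21) = 3.40.
Conjugate-depth relation: y₂/y₁ = ½[√(1 + 8Fr₁²) − 1] = ½[√93.52 − 1] = 4.34.

y₂/y₁ = 4.34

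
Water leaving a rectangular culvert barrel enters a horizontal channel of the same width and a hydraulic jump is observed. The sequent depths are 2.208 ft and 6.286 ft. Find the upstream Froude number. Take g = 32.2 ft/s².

For a rectangular channel the momentum equation gives q² = ½·g·y₁·y₂·(y₁ + y₂) = ½×32.2×2.208×6.286×8.494 = 1898.
q = √1898 = 43.57 ft²/s.
V₁ = q/y₁ = 19.73 ft/s; Fr₁ = V₁/√(g·y₁) = 2.340.

Fr₁ = 2.340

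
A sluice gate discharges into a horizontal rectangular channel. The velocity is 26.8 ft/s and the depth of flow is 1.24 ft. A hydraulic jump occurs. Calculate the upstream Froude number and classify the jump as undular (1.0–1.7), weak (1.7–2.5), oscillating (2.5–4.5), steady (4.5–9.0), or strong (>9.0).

Fr₁ = 4.24; oscillating jump

Fr₁ = V₁/√(g·y₁) = 26.8/√(32.2×1.24) = 4.24.
Fr₁ = 4.24 lies in the oscillating range.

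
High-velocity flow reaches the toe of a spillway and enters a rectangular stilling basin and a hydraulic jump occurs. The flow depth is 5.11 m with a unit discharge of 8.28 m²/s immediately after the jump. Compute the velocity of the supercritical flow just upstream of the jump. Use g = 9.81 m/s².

V₁ = 16.9 m/s

V₂ = q/y₂ = 8.28/5.11 = 1.62 m/s; Fr₂ = V₂/√(g·y₂) = 0.229.
The Bélanger relation is symmetric: y₁/y₂ = ½[√(1 + 8Fr₂²) − 1] = ½[√1.419 − 1] = 0.0956.
y₁ = 0.0956 × 5.11 = 0.489 m.
V₁ = q/y₁ = 8.28/0.489 = 16.9 m/s.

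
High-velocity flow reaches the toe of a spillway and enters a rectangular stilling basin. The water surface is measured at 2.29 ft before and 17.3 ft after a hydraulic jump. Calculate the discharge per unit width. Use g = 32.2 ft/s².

For a rectangular channel the momentum equation gives q² = ½·g·y₁·y₂·(y₁ + y₂) = ½×32.2×2.29×17.3×19.6 = 12495.
q = √12495 = 112 ft²/s.

q = 112 ft²/s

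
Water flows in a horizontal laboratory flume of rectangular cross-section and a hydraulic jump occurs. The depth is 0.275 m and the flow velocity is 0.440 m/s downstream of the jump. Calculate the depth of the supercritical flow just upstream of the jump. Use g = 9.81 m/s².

Fr₂ = V₂/√(g·y₂) = 0.440/√(9.81×0.275) = 0.268.
The Bélanger relation is symmetric: y₁/y₂ = ½[√(1 + 8Fr₂²) − 1] = ½[√1.574 − 1] = 0.127.
y₁ = 0.127 × 0.275 = 0.0350 m.

y₁ = 0.0350 m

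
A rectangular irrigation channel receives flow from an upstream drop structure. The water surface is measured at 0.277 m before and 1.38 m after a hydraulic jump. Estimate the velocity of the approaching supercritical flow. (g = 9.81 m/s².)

For a rectangular channel the momentum equation gives q² = ½·g·y₁·y₂·(y₁ + y₂) = ½×9.81×0.277×1.38×1.66 = 3.11.
q = √3.11 = 1.76 m²/s.
V₁ = q/y₁ = 1.76/0.277 = 6.36 m/s.

V₁ = 6.36 m/s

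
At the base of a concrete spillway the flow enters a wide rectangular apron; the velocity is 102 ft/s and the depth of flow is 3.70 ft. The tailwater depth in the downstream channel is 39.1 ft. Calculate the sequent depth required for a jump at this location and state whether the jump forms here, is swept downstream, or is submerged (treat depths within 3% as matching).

Fr₁ = V₁/√(g·y₁) = 102/√(32.2×3.70) = 9.34.
By Bélanger, y₂/y₁ = ½[√(1 + 8Fr₁²) − 1] = ½[√699.6 − 1] = 12.7.
y₂ = 12.7 × 3.70 = 47.1 ft.
Tailwater y_tw = 39.1 ft: y_tw < y₂, so the jump is swept downstream.

y₂ = 47.1 ft; the jump is swept downstream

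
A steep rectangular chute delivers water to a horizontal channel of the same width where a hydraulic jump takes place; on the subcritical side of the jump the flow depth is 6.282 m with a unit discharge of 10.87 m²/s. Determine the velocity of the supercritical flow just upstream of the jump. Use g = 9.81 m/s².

V₁ = 19.40 m/s

V₂ = q/y₂ = 10.87/6.282 = 1.730 m/s; Fr₂ = V₂/√(g·y₂) = 0.2204.
Since the conjugate-depth ratio holds either way, y₁/y₂ = ½[√(1 + 8Fr₂²) − 1] = ½[√1.3887 − 1] = 0.08921.
y₁ = 0.08921 × 6.282 = 0.5604 m.
V₁ = q/y₁ = 10.87/0.5604 = 19.40 m/s.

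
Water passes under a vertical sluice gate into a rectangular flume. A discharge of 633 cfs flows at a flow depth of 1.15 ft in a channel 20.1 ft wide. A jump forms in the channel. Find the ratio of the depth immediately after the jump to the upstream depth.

q = Q/b = 633/20.1 = 31.5 ft²/s; V₁ = q/y₁ = 27.4 ft/s. Fr₁ = V₁/√(g·y₁) = 4.50.
Conjugate-depth relation: y₂/y₁ = ½[√(1 + 8Fr₁²) − 1] = ½[√163.0 − 1] = 5.88.

y₂/y₁ = 5.88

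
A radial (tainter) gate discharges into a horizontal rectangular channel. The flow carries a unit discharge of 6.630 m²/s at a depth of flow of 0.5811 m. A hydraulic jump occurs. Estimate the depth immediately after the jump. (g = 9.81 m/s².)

V₁ = q/y₁ = 6.630/0.5811 = 11.41 m/s. Fr₁ = V₁/√(g·y₁) = 11.41/√(9.81×0.5811) = 4.779.
Sequent-depth ratio: y₂/y₁ = ½[√(1 + 8Fr₁²) − 1] = ½[√183.68 − 1] = 6.276.
y₂ = 6.276 × 0.5811 = 3.647 m.

y₂ = 3.647 m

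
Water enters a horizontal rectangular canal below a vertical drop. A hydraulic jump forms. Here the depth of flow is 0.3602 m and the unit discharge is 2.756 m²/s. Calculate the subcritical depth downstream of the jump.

V₁ = q/y₁ = 2.756/0.3602 = 7.651 m/s. Fr₁ = V₁/√(g·y₁) = 7.651/√(9.81×0.3602) = 4.070.
Conjugate-depth relation: y₂/y₁ = ½[√(1 + 8Fr₁²) − 1] = ½[√133.54 − 1] = 5.278.
y₂ = 5.278 × 0.3602 = 1.901 m.

y₂ = 1.901 m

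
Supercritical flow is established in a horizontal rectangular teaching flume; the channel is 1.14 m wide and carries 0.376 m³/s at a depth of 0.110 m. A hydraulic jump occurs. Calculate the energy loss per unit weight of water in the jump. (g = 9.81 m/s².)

ΔE = 0.136 m

q = Q/b = 0.376/1.14 = 0.330 m²/s; V₁ = q/y₁ = 3.00 m/s. Fr₁ = V₁/√(g·y₁) = 2.89.
Conjugate-depth relation: y₂/y₁ = ½[√(1 + 8Fr₁²) − 1] = ½[√67.65 − 1] = 3.61.
y₂ = 3.61 × 0.110 = 0.397 m.
V₂ = q/y₂ = 0.330/0.397 = 0.830 m/s. E₁ = y₁ + V₁²/2g = 0.568 m; E₂ = y₂ + V₂²/2g = 0.432 m. ΔE = E₁ − E₂ = 0.136 m.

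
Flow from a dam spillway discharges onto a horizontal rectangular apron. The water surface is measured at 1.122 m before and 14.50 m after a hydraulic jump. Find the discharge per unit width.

For a rectangular channel the momentum equation gives q² = ½·g·y₁·y₂·(y₁ + y₂) = ½×9.81×1.122×14.50×15.62 = 1247.
q = √1247 = 35.31 m²/s.

q = 35.31 m²/s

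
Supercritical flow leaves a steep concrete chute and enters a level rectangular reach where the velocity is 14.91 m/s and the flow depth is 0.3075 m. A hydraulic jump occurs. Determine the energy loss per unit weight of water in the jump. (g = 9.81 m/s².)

Fr₁ = V₁/√(g·y₁) = 14.91/√(9.81×0.3075) = 8.585.
By Bélanger, y₂/y₁ = ½[√(1 + 8Fr₁²) − 1] = ½[√590.56 − 1] = 11.65.
y₂ = 11.65 × 0.3075 = 3.583 m.
Head loss: ΔE = (y₂ − y₁)³/(4y₁y₂) = (3.583 − 0.3075)³/(4×0.3075×3.583) = 35.13/4.407 = 7.972 m.

ΔE = 7.972 m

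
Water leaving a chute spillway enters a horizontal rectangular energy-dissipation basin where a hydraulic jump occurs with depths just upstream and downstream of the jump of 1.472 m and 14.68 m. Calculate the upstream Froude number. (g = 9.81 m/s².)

Fr₁ = 7.397

For a rectangular channel the momentum equation gives q² = ½·g·y₁·y₂·(y₁ + y₂) = ½×9.81×1.472×14.68×16.15 = 1712.
q = √1712 = 41.38 m²/s.
V₁ = q/y₁ = 28.11 m/s; Fr₁ = V₁/√(g·y₁) = 7.397.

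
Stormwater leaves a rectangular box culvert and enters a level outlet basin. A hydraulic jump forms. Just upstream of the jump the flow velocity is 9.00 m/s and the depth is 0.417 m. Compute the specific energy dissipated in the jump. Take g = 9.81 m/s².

Fr₁ = V₁/√(g·y₁) = 9.00/√(9.81×0.417) = 4.45.
By Bélanger, y₂/y₁ = ½[√(1 + 8Fr₁²) − 1] = ½[√159.4 − 1] = 5.81.
y₂ = 5.81 × 0.417 = 2.42 m.
Head loss: ΔE = (y₂ − y₁)³/(4y₁y₂) = (2.42 − 0.417)³/(4×0.417×2.42) = 8.08/4.04 = 2.00 m.

ΔE = 2.00 m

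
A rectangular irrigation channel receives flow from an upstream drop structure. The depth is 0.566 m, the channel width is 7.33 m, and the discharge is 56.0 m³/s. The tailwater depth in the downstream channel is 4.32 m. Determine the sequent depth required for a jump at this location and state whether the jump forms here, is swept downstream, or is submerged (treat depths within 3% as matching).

y₂ = 4.31 m; the jump forms here

q = Q/b = 56.0/7.33 = 7.64 m²/s; V₁ = q/y₁ = 13.5 m/s. Fr₁ = V₁/√(g·y₁) = 5.73.
Bélanger equation: y₂/y₁ = ½[√(1 + 8Fr₁²) − 1] = ½[√263.5 − 1] = 7.62.
y₂ = 7.62 × 0.566 = 4.31 m.
Tailwater y_tw = 4.32 m: y_tw ≈ y₂, so the jump forms here.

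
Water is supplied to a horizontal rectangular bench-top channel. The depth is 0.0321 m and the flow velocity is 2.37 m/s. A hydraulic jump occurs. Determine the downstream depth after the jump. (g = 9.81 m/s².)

Fr₁ = V₁/√(g·y₁) = 2.37/√(9.81×0.0321) = 4.22.
From the momentum equation for a rectangular channel, y₂/y₁ = ½[√(1 + 8Fr₁²) − 1] = ½[√143.7 − 1] = 5.49.
y₂ = 5.49 × 0.0321 = 0.176 m.

y₂ = 0.176 m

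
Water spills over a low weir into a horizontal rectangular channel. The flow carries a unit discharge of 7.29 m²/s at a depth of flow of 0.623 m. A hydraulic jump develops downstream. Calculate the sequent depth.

y₂ = 3.87 m

V₁ = q/y₁ = 7.29/0.623 = 11.7 m/s. Fr₁ = V₁/√(g·y₁) = 11.7/√(9.81×0.623) = 4.73.
Sequent-depth ratio: y₂/y₁ = ½[√(1 + 8Fr₁²) − 1] = ½[√180.2 − 1] = 6.21.
y₂ = 6.21 × 0.623 = 3.87 m.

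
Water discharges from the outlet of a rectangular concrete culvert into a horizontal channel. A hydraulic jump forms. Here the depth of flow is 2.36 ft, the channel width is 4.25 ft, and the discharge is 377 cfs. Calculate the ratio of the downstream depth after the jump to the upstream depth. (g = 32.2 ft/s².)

y₂/y₁ = 5.62

q = Q/b = 377/4.25 = 88.7 ft²/s; V₁ = q/y₁ = 37.6 ft/s. Fr₁ = V₁/√(g·y₁) = 4.31.
Bélanger equation: y₂/y₁ = ½[√(1 + 8Fr₁²) − 1] = ½[√149.7 − 1] = 5.62.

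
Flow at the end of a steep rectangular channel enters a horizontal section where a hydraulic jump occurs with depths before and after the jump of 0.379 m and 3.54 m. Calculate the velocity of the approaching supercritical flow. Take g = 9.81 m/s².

For a rectangular channel the momentum equation gives q² = ½·g·y₁·y₂·(y₁ + y₂) = ½×9.81×0.379×3.54×3.92 = 25.8.
q = √25.8 = 5.08 m²/s.
V₁ = q/y₁ = 5.08/0.379 = 13.4 m/s.

V₁ = 13.4 m/s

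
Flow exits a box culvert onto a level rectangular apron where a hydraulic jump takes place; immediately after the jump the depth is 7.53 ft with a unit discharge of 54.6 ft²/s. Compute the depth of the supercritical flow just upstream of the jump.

V₂ = q/y₂ = 54.6/7.53 = 7.25 ft/s; Fr₂ = V₂/√(g·y₂) = 0.466.
The Bélanger relation is symmetric: y₁/y₂ = ½[√(1 + 8Fr₂²) − 1] = ½[√2.735 − 1] = 0.327.
y₁ = 0.327 × 7.53 = 2.46 ft.

y₁ = 2.46 ft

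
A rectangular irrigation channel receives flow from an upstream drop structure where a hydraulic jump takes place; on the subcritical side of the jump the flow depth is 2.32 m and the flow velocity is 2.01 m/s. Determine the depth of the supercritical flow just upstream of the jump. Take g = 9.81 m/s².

Fr₂ = V₂/√(g·y₂) = 2.01/√(9.81×2.32) = 0.421.
Applying the sequent-depth relation in reverse, y₁/y₂ = ½[√(1 + 8Fr₂²) − 1] = ½[√2.420 − 1] = 0.278.
y₁ = 0.278 × 2.32 = 0.645 m.

y₁ = 0.645 m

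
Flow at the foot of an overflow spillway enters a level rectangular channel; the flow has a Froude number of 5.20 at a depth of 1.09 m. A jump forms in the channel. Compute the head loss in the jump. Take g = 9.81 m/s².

ΔE = 8.03 m

Fr₁ = 5.20 (given).
From the momentum equation for a rectangular channel, y₂/y₁ = ½[√(1 + 8Fr₁²) − 1] = ½[√217.3 − 1] = 6.87.
y₂ = 6.87 × 1.09 = 7.49 m.
V₁ = Fr₁·√(g·y₁) = 5.20×√(9.81×1.09) = 17.0 m/s; q = V₁·y₁ = 18.5 m²/s. V₂ = q/y₂ = 18.5/7.49 = 2.47 m/s. E₁ = y₁ + V₁²/2g = 15.8 m; E₂ = y₂ + V₂²/2g = 7.80 m. ΔE = E₁ − E₂ = 8.03 m.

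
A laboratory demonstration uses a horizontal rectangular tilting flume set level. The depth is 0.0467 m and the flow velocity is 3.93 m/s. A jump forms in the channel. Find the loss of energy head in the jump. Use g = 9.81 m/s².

ΔE = 0.460 m

Fr₁ = V₁/√(g·y₁) = 3.93/√(9.81×0.0467) = 5.81.
From the momentum equation for a rectangular channel, y₂/y₁ = ½[√(1 + 8Fr₁²) − 1] = ½[√270.7 − 1] = 7.73.
y₂ = 7.73 × 0.0467 = 0.361 m.
Head loss: ΔE = (y₂ − y₁)³/(4y₁y₂) = (0.361 − 0.0467)³/(4×0.0467×0.361) = 0.0310/0.0674 = 0.460 m.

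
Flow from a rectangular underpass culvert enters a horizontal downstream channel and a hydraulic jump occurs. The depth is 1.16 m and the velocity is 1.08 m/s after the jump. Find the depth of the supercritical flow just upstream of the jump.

y₁ = 0.202 m

Fr₂ = V₂/√(g·y₂) = 1.08/√(9.81×1.16) = 0.320.
The Bélanger relation is symmetric: y₁/y₂ = ½[√(1 + 8Fr₂²) − 1] = ½[√1.820 − 1] = 0.175.
y₁ = 0.175 × 1.16 = 0.202 m.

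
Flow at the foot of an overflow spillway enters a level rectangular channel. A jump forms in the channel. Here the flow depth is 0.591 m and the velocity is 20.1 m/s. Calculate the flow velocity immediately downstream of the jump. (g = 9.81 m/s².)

V₂ = 1.78 m/s

Fr₁ = V₁/√(g·y₁) = 20.1/√(9.81×0.591) = 8.35.
From the momentum equation for a rectangular channel, y₂/y₁ = ½[√(1 + 8Fr₁²) − 1] = ½[√558.5 − 1] = 11.3.
y₂ = 11.3 × 0.591 = 6.69 m.
q = V₁·y₁ = 20.1 × 0.591 = 11.9 m²/s.
V₂ = q/y₂ = 11.9/6.69 = 1.78 m/s.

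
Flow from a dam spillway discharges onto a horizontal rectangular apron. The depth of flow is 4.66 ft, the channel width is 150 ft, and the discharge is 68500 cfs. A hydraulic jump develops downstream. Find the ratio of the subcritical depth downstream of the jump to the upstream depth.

y₂/y₁ = 10.8

q = Q/b = 68500/150 = 457 ft²/s; V₁ = q/y₁ = 98.0 ft/s. Fr₁ = V₁/√(g·y₁) = 8.00.
From the momentum equation for a rectangular channel, y₂/y₁ = ½[√(1 + 8Fr₁²) − 1] = ½[√513.0 − 1] = 10.8.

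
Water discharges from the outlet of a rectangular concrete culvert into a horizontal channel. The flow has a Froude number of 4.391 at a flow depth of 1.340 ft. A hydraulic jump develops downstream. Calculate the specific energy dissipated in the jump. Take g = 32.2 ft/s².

ΔE = 6.187 ft

Fr₁ = 4.391 (given).
From the momentum equation for a rectangular channel, y₂/y₁ = ½[√(1 + 8Fr₁²) − 1] = ½[√155.25 − 1] = 5.730.
y₂ = 5.730 × 1.340 = 7.678 ft.
Head loss: ΔE = (y₂ − y₁)³/(4y₁y₂) = (7.678 − 1.340)³/(4×1.340×7.678) = 254.6/41.15 = 6.187 ft.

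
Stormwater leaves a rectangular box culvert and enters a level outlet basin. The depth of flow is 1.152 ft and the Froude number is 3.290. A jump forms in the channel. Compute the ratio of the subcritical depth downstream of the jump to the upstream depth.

Fr₁ = 3.290 (given).
From the momentum equation for a rectangular channel, y₂/y₁ = ½[√(1 + 8Fr₁²) − 1] = ½[√87.593 − 1] = 4.180.

y₂/y₁ = 4.180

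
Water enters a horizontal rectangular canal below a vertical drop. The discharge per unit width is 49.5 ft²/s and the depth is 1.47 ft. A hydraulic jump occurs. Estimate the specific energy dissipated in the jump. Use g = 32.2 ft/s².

V₁ = q/y₁ = 49.5/1.47 = 33.7 ft/s. Fr₁ = V₁/√(g·y₁) = 33.7/√(32.2×1.47) = 4.89.
Conjugate-depth relation: y₂/y₁ = ½[√(1 + 8Fr₁²) − 1] = ½[√192.6 − 1] = 6.44.
y₂ = 6.44 × 1.47 = 9.47 ft.
Head loss: ΔE = (y₂ − y₁)³/(4y₁y₂) = (9.47 − 1.47)³/(4×1.47×9.47) = 511/55.7 = 9.19 ft.

ΔE = 9.19 ft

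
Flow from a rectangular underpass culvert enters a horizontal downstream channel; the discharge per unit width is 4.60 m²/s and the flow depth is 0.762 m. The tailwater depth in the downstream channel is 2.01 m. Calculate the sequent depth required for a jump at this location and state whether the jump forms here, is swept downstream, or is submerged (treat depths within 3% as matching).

V₁ = q/y₁ = 4.60/0.762 = 6.04 m/s. Fr₁ = V₁/√(g·y₁) = 6.04/√(9.81×0.762) = 2.21.
By Bélanger, y₂/y₁ = ½[√(1 + 8Fr₁²) − 1] = ½[√40.00 − 1] = 2.66.
y₂ = 2.66 × 0.762 = 2.03 m.
Tailwater y_tw = 2.01 m: y_tw ≈ y₂, so the jump forms here.

y₂ = 2.03 m; the jump forms here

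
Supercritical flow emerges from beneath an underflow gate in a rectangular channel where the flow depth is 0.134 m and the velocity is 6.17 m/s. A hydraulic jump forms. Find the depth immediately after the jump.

y₂ = 0.955 m

Fr₁ = V₁/√(g·y₁) = 6.17/√(9.81×0.134) = 5.38.
Bélanger equation: y₂/y₁ = ½[√(1 + 8Fr₁²) − 1] = ½[√232.7 − 1] = 7.13.
y₂ = 7.13 × 0.134 = 0.955 m.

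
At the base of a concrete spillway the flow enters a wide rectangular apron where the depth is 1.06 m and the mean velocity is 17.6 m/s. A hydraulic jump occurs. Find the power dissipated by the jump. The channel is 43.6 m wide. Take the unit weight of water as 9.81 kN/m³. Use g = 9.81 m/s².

P = 70837 kW

Fr₁ = V₁/√(g·y₁) = 17.6/√(9.81×1.06) = 5.46.
Conjugate-depth relation: y₂/y₁ = ½[√(1 + 8Fr₁²) − 1] = ½[√239.3 − 1] = 7.23.
y₂ = 7.23 × 1.06 = 7.67 m.
q = V₁·y₁ = 17.6 × 1.06 = 18.7 m²/s. V₂ = q/y₂ = 18.7/7.67 = 2.43 m/s. E₁ = y₁ + V₁²/2g = 16.8 m; E₂ = y₂ + V₂²/2g = 7.97 m. ΔE = E₁ − E₂ = 8.88 m.
Q = q·b = 18.7 × 43.6 = 813 m³/s. P = γ·Q·ΔE = 9.81 × 813 × 8.88 = 70837 kW.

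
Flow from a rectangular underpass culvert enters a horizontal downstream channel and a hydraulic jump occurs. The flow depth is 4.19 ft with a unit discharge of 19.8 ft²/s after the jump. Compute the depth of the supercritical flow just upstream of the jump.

y₁ = 1.10 ft

V₂ = q/y₂ = 19.8/4.19 = 4.73 ft/s; Fr₂ = V₂/√(g·y₂) = 0.407.
From the momentum equation (using Fr₂), y₁/y₂ = ½[√(1 + 8Fr₂²) − 1] = ½[√2.324 − 1] = 0.262.
y₁ = 0.262 × 4.19 = 1.10 ft.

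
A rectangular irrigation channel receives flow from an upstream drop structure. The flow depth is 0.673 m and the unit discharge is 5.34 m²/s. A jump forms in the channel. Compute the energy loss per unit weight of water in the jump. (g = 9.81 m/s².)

ΔE = 1.05 m

V₁ = q/y₁ = 5.34/0.673 = 7.93 m/s. Fr₁ = V₁/√(g·y₁) = 7.93/√(9.81×0.673) = 3.09.
By Bélanger, y₂/y₁ = ½[√(1 + 8Fr₁²) − 1] = ½[√77.29 − 1] = 3.90.
y₂ = 3.90 × 0.673 = 2.62 m.
V₂ = q/y₂ = 5.34/2.62 = 2.04 m/s. E₁ = y₁ + V₁²/2g = 3.88 m; E₂ = y₂ + V₂²/2g = 2.83 m. ΔE = E₁ − E₂ = 1.05 m.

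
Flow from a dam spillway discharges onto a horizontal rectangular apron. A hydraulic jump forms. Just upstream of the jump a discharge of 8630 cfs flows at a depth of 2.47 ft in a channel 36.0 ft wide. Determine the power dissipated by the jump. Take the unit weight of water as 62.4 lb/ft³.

P = 108951 hp

q = Q/b = 8630/36.0 = 240 ft²/s; V₁ = q/y₁ = 97.1 ft/s. Fr₁ = V₁/√(g·y₁) = 10.9.
From the momentum equation for a rectangular channel, y₂/y₁ = ½[√(1 + 8Fr₁²) − 1] = ½[√948.5 − 1] = 14.9.
y₂ = 14.9 × 2.47 = 36.8 ft.
Head loss: ΔE = (y₂ − y₁)³/(4y₁y₂) = (36.8 − 2.47)³/(4×2.47×36.8) = 40457/364 = 111 ft.
P = γ·Q·ΔE/550 = 62.4 × 8630 × 111 / 550 = 108951 hp.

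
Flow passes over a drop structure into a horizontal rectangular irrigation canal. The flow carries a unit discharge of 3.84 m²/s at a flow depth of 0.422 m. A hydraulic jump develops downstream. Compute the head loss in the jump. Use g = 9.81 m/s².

V₁ = q/y₁ = 3.84/0.422 = 9.10 m/s. Fr₁ = V₁/√(g·y₁) = 9.10/√(9.81×0.422) = 4.47.
From the momentum equation for a rectangular channel, y₂/y₁ = ½[√(1 + 8Fr₁²) − 1] = ½[√161.0 − 1] = 5.84.
y₂ = 5.84 × 0.422 = 2.47 m.
V₂ = q/y₂ = 3.84/2.47 = 1.56 m/s. E₁ = y₁ + V₁²/2g = 4.64 m; E₂ = y₂ + V₂²/2g = 2.59 m. ΔE = E₁ − E₂ = 2.05 m.

ΔE = 2.05 m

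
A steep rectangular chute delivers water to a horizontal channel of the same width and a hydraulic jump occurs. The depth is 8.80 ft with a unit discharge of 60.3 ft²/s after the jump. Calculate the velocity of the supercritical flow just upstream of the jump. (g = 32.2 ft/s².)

V₂ = q/y₂ = 60.3/8.80 = 6.85 ft/s; Fr₂ = V₂/√(g·y₂) = 0.407.
From the momentum equation (using Fr₂), y₁/y₂ = ½[√(1 + 8Fr₂²) − 1] = ½[√2.326 − 1] = 0.263.
y₁ = 0.263 × 8.80 = 2.31 ft.
V₁ = q/y₁ = 60.3/2.31 = 26.1 ft/s.

V₁ = 26.1 ft/s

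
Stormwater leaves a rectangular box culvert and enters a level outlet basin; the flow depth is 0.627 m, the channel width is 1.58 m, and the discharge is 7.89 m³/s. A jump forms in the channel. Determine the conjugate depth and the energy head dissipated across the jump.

y₂ = 2.55 m; ΔE = 1.11 m

q = Q/b = 7.89/1.58 = 4.99 m²/s; V₁ = q/y₁ = 7.96 m/s. Fr₁ = V₁/√(g·y₁) = 3.21.
Bélanger equation: y₂/y₁ = ½[√(1 + 8Fr₁²) − 1] = ½[√83.50 − 1] = 4.07.
y₂ = 4.07 × 0.627 = 2.55 m.
Head loss: ΔE = (y₂ − y₁)³/(4y₁y₂) = (2.55 − 0.627)³/(4×0.627×2.55) = 7.12/6.40 = 1.11 m.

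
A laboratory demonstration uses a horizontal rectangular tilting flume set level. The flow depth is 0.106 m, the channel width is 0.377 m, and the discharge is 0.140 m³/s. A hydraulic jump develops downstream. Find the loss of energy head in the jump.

ΔE = 0.234 m

q = Q/b = 0.140/0.377 = 0.371 m²/s; V₁ = q/y₁ = 3.50 m/s. Fr₁ = V₁/√(g·y₁) = 3.44.
Bélanger equation: y₂/y₁ = ½[√(1 + 8Fr₁²) − 1] = ½[√95.42 − 1] = 4.38.
y₂ = 4.38 × 0.106 = 0.465 m.
Head loss: ΔE = (y₂ − y₁)³/(4y₁y₂) = (0.465 − 0.106)³/(4×0.106×0.465) = 0.0462/0.197 = 0.234 m.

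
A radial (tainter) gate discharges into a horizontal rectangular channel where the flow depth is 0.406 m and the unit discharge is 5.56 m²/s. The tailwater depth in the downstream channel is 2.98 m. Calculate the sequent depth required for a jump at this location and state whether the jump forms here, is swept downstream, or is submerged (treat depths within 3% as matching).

V₁ = q/y₁ = 5.56/0.406 = 13.7 m/s. Fr₁ = V₁/√(g·y₁) = 13.7/√(9.81×0.406) = 6.86.
Bélanger equation: y₂/y₁ = ½[√(1 + 8Fr₁²) − 1] = ½[√377.7 − 1] = 9.22.
y₂ = 9.22 × 0.406 = 3.74 m.
Tailwater y_tw = 2.98 m: y_tw < y₂, so the jump is swept downstream.

y₂ = 3.74 m; the jump is swept downstream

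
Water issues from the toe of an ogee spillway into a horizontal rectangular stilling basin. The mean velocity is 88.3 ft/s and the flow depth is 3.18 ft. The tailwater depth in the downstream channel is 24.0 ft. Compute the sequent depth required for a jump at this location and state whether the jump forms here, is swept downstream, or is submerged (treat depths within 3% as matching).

y₂ = 37.7 ft; the jump is swept downstream

Fr₁ = V₁/√(g·y₁) = 88.3/√(32.2×3.18) = 8.73.
From the momentum equation for a rectangular channel, y₂/y₁ = ½[√(1 + 8Fr₁²) − 1] = ½[√610.2 − 1] = 11.9.
y₂ = 11.9 × 3.18 = 37.7 ft.
Tailwater y_tw = 24.0 ft: y_tw < y₂, so the jump is swept downstream.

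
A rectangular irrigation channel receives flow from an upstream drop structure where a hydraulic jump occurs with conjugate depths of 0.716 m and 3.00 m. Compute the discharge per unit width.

For a rectangular channel the momentum equation gives q² = ½·g·y₁·y₂·(y₁ + y₂) = ½×9.81×0.716×3.00×3.72 = 39.2.
q = √39.2 = 6.26 m²/s.

q = 6.26 m²/s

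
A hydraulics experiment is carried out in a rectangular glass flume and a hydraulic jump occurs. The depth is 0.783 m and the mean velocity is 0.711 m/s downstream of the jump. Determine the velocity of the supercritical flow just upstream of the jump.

V₁ = 6.04 m/s

Fr₂ = V₂/√(g·y₂) = 0.711/√(9.81×0.783) = 0.257.
Since the conjugate-depth ratio holds either way, y₁/y₂ = ½[√(1 + 8Fr₂²) − 1] = ½[√1.527 − 1] = 0.118.
y₁ = 0.118 × 0.783 = 0.0922 m.
V₁ = q/y₁ = 0.557/0.0922 = 6.04 m/s.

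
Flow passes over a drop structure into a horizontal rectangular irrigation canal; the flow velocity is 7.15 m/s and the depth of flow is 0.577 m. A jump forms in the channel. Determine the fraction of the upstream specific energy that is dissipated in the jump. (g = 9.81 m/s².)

ΔE/E₁ = 0.257 (25.7%)

Fr₁ = V₁/√(g·y₁) = 7.15/√(9.81×0.577) = 3.01.
Bélanger equation: y₂/y₁ = ½[√(1 + 8Fr₁²) − 1] = ½[√73.25 − 1] = 3.78.
y₂ = 3.78 × 0.577 = 2.18 m.
E₁ = y₁ + V₁²/2g = 3.18 m. ΔE = (y₂ − y₁)³/(4y₁y₂) = 0.819 m. ΔE/E₁ = 0.819/3.18 = 0.257.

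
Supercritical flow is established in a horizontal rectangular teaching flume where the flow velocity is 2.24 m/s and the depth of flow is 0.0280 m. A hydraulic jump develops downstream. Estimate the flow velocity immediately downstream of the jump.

Fr₁ = V₁/√(g·y₁) = 2.24/√(9.81×0.0280) = 4.27.
By Bélanger, y₂/y₁ = ½[√(1 + 8Fr₁²) − 1] = ½[√147.1 − 1] = 5.56.
y₂ = 5.56 × 0.0280 = 0.156 m.
q = V₁·y₁ = 2.24 × 0.0280 = 0.0627 m²/s.
V₂ = q/y₂ = 0.0627/0.156 = 0.403 m/s.

V₂ = 0.403 m/s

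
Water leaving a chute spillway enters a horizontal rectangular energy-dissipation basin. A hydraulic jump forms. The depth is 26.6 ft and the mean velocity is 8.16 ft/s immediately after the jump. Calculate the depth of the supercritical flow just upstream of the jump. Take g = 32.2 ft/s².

y₁ = 3.64 ft

Fr₂ = V₂/√(g·y₂) = 8.16/√(32.2×26.6) = 0.279.
The Bélanger relation is symmetric: y₁/y₂ = ½[√(1 + 8Fr₂²) − 1] = ½[√1.622 − 1] = 0.137.
y₁ = 0.137 × 26.6 = 3.64 ft.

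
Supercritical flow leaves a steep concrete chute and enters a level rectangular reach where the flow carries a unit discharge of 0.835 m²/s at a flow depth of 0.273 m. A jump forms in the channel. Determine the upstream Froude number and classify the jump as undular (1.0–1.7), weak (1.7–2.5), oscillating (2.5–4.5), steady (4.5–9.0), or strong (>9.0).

Fr₁ = 1.87; weak jump

V₁ = q/y₁ = 0.835/0.273 = 3.06 m/s. Fr₁ = V₁/√(g·y₁) = 3.06/√(9.81×0.273) = 1.87.
Fr₁ = 1.87 lies in the weak range.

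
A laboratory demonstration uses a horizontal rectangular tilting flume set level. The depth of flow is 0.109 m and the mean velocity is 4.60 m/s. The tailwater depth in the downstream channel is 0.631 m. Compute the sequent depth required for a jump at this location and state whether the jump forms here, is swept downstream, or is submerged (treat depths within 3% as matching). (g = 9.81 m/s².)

y₂ = 0.633 m; the jump forms here

Fr₁ = V₁/√(g·y₁) = 4.60/√(9.81×0.109) = 4.45.
Sequent-depth ratio: y₂/y₁ = ½[√(1 + 8Fr₁²) − 1] = ½[√159.3 − 1] = 5.81.
y₂ = 5.81 × 0.109 = 0.633 m.
Tailwater y_tw = 0.631 m: y_tw ≈ y₂, so the jump forms here.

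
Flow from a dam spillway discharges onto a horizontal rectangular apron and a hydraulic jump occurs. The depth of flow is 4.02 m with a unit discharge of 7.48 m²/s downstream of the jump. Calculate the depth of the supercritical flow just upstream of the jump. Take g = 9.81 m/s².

y₁ = 0.613 m

V₂ = q/y₂ = 7.48/4.02 = 1.86 m/s; Fr₂ = V₂/√(g·y₂) = 0.296.
From the momentum equation (using Fr₂), y₁/y₂ = ½[√(1 + 8Fr₂²) − 1] = ½[√1.702 − 1] = 0.152.
y₁ = 0.152 × 4.02 = 0.613 m.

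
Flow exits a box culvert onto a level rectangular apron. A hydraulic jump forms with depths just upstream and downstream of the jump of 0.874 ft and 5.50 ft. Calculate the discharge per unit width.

For a rectangular channel the momentum equation gives q² = ½·g·y₁·y₂·(y₁ + y₂) = ½×32.2×0.874×5.50×6.37 = 493.
q = √493 = 22.2 ft²/s.

q = 22.2 ft²/s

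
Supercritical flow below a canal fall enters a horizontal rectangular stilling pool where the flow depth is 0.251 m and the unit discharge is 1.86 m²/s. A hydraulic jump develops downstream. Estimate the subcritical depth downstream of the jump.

V₁ = q/y₁ = 1.86/0.251 = 7.41 m/s. Fr₁ = V₁/√(g·y₁) = 7.41/√(9.81×0.251) = 4.72.
From the momentum equation for a rectangular channel, y₂/y₁ = ½[√(1 + 8Fr₁²) − 1] = ½[√179.4 − 1] = 6.20.
y₂ = 6.20 × 0.251 = 1.56 m.

y₂ = 1.56 m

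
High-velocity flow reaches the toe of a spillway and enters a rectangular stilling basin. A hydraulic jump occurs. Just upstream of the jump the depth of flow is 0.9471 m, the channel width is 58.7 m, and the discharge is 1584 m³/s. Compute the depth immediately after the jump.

q = Q/b = 1584/58.7 = 26.98 m²/s; V₁ = q/y₁ = 28.49 m/s. Fr₁ = V₁/√(g·y₁) = 9.347.
Sequent-depth ratio: y₂/y₁ = ½[√(1 + 8Fr₁²) − 1] = ½[√699.98 − 1] = 12.73.
y₂ = 12.73 × 0.9471 = 12.06 m.

y₂ = 12.06 m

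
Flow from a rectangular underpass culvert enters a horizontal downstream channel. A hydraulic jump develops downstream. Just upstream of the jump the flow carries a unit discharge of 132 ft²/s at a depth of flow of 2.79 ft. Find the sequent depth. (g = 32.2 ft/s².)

y₂ = 18.3 ft

V₁ = q/y₁ = 132/2.79 = 47.3 ft/s. Fr₁ = V₁/√(g·y₁) = 47.3/√(32.2×2.79) = 4.99.
Sequent-depth ratio: y₂/y₁ = ½[√(1 + 8Fr₁²) − 1] = ½[√200.3 − 1] = 6.58.
y₂ = 6.58 × 2.79 = 18.3 ft.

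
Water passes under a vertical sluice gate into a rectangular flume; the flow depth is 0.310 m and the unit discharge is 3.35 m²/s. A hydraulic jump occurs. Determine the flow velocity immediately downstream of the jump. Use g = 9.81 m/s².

V₂ = 1.31 m/s

V₁ = q/y₁ = 3.35/0.310 = 10.8 m/s. Fr₁ = V₁/√(g·y₁) = 10.8/√(9.81×0.310) = 6.20.
By Bélanger, y₂/y₁ = ½[√(1 + 8Fr₁²) − 1] = ½[√308.2 − 1] = 8.28.
y₂ = 8.28 × 0.310 = 2.57 m.
V₂ = q/y₂ = 3.35/2.57 = 1.31 m/s.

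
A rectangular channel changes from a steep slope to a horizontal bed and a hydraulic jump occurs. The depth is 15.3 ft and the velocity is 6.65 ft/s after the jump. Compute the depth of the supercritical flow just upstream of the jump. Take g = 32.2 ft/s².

y₁ = 2.38 ft

Fr₂ = V₂/√(g·y₂) = 6.65/√(32.2×15.3) = 0.300.
Applying the sequent-depth relation in reverse, y₁/y₂ = ½[√(1 + 8Fr₂²) − 1] = ½[√1.718 − 1] = 0.155.
y₁ = 0.155 × 15.3 = 2.38 ft.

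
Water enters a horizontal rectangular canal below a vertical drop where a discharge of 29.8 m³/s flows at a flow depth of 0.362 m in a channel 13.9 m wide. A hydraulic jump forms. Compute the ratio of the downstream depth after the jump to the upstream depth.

q = Q/b = 29.8/13.9 = 2.14 m²/s; V₁ = q/y₁ = 5.92 m/s. Fr₁ = V₁/√(g·y₁) = 3.14.
Bélanger equation: y₂/y₁ = ½[√(1 + 8Fr₁²) − 1] = ½[√80.01 − 1] = 3.97.

y₂/y₁ = 3.97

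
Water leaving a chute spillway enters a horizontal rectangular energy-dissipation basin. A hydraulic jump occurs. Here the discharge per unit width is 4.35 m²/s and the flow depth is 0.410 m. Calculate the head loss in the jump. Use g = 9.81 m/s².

V₁ = q/y₁ = 4.35/0.410 = 10.6 m/s. Fr₁ = V₁/√(g·y₁) = 10.6/√(9.81×0.410) = 5.29.
Sequent-depth ratio: y₂/y₁ = ½[√(1 + 8Fr₁²) − 1] = ½[√224.9 − 1] = 7.00.
y₂ = 7.00 × 0.410 = 2.87 m.
Head loss: ΔE = (y₂ − y₁)³/(4y₁y₂) = (2.87 − 0.410)³/(4×0.410×2.87) = 14.9/4.71 = 3.16 m.

ΔE = 3.16 m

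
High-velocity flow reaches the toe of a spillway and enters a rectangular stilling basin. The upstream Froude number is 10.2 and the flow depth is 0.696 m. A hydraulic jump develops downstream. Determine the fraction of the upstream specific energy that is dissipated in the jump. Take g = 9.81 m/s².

ΔE/E₁ = 0.732 (73.2%)

Fr₁ = 10.2 (given).
By Bélanger, y₂/y₁ = ½[√(1 + 8Fr₁²) − 1] = ½[√833.3 − 1] = 13.9.
y₂ = 13.9 × 0.696 = 9.70 m.
E₁ = y₁(1 + Fr₁²/2) = 0.696×(1 + 10.2²/2) = 36.9 m. ΔE = (y₂ − y₁)³/(4y₁y₂) = 27.0 m. ΔE/E₁ = 27.0/36.9 = 0.732.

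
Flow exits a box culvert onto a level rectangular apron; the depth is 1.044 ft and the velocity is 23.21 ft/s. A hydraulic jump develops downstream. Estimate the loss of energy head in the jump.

Fr₁ = V₁/√(g·y₁) = 23.21/√(32.2×1.044) = 4.003.
Bélanger equation: y₂/y₁ = ½[√(1 + 8Fr₁²) − 1] = ½[√129.20 − 1] = 5.183.
y₂ = 5.183 × 1.044 = 5.411 ft.
Head loss: ΔE = (y₂ − y₁)³/(4y₁y₂) = (5.411 − 1.044)³/(4×1.044×5.411) = 83.30/22.60 = 3.686 ft.

ΔE = 3.686 ft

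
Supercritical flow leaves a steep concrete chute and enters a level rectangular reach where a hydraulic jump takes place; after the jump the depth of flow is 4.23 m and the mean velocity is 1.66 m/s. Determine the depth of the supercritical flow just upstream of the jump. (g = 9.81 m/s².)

y₁ = 0.502 m

Fr₂ = V₂/√(g·y₂) = 1.66/√(9.81×4.23) = 0.258.
Applying the sequent-depth relation in reverse, y₁/y₂ = ½[√(1 + 8Fr₂²) − 1] = ½[√1.531 − 1] = 0.119.
y₁ = 0.119 × 4.23 = 0.502 m.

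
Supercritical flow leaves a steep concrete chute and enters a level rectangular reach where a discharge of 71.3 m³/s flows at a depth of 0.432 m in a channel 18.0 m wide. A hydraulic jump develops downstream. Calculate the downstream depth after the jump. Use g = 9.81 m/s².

y₂ = 2.51 m

q = Q/b = 71.3/18.0 = 3.96 m²/s; V₁ = q/y₁ = 9.17 m/s. Fr₁ = V₁/√(g·y₁) = 4.45.
Sequent-depth ratio: y₂/y₁ = ½[√(1 + 8Fr₁²) − 1] = ½[√159.7 − 1] = 5.82.
y₂ = 5.82 × 0.432 = 2.51 m.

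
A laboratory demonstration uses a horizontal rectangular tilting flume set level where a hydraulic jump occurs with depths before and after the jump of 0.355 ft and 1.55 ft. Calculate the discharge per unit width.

q = 4.11 ft²/s

For a rectangular channel the momentum equation gives q² = ½·g·y₁·y₂·(y₁ + y₂) = ½×32.2×0.355×1.55×1.91 = 16.9.
q = √16.9 = 4.11 ft²/s.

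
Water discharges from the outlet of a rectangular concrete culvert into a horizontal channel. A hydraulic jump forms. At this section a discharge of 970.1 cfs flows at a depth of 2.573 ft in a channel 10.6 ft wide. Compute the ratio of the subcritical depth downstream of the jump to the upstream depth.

y₂/y₁ = 5.049

q = Q/b = 970.1/10.6 = 91.52 ft²/s; V₁ = q/y₁ = 35.57 ft/s. Fr₁ = V₁/√(g·y₁) = 3.908.
Sequent-depth ratio: y₂/y₁ = ½[√(1 + 8Fr₁²) − 1] = ½[√123.16 − 1] = 5.049.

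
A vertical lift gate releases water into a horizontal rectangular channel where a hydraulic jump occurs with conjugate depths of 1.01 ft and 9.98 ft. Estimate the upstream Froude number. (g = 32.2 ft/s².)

For a rectangular channel the momentum equation gives q² = ½·g·y₁·y₂·(y₁ + y₂) = ½×32.2×1.01×9.98×11.0 = 1784.
q = √1784 = 42.2 ft²/s.
V₁ = q/y₁ = 41.8 ft/s; Fr₁ = V₁/√(g·y₁) = 7.33.

Fr₁ = 7.33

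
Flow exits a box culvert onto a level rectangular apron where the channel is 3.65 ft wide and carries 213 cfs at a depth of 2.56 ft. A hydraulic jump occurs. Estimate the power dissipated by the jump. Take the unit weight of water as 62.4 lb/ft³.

q = Q/b = 213/3.65 = 58.4 ft²/s; V₁ = q/y₁ = 22.8 ft/s. Fr₁ = V₁/√(g·y₁) = 2.51.
Bélanger equation: y₂/y₁ = ½[√(1 + 8Fr₁²) − 1] = ½[√51.43 − 1] = 3.09.
y₂ = 3.09 × 2.56 = 7.90 ft.
Head loss: ΔE = (y₂ − y₁)³/(4y₁y₂) = (7.90 − 2.56)³/(4×2.56×7.90) = 152/80.9 = 1.88 ft.
P = γ·Q·ΔE/550 = 62.4 × 213 × 1.88 / 550 = 45.5 hp.

P = 45.5 hp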